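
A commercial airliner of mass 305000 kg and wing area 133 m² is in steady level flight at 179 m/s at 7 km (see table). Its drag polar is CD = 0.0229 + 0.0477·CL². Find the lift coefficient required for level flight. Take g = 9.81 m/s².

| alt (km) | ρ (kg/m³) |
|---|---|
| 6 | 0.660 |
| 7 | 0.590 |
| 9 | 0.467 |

At 7 km, from the table: ρ = 0.590 kg/m³.
Level flight ⇒ L = W = m·g = 305000 × 9.81 = 2.992×10^6 N.
Dynamic pressure q = 0.5 × 0.59 × 179² = 9452 Pa.
Required CL = L/(qS) = 2.992×10^6/(9452·133) = 2.38.

CL = 2.38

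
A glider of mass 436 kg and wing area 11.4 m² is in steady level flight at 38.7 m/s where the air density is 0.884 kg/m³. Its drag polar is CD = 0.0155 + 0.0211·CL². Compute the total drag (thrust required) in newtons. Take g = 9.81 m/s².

D = 168 N

Level flight ⇒ L = W = m·g = 436 × 9.81 = 4277.2 N.
q = ½ρv² = ½ × 0.884 × 38.7² = 662 Pa.
CL = 2W/(ρv²S) = 2×4277.2/(0.884×38.7²×11.4) = 0.5668.
CD = 0.0155 + 0.0211 × 0.5668² = 0.02228.
D = q·S·CD = 662 × 11.4 × 0.02228 = 168.1 N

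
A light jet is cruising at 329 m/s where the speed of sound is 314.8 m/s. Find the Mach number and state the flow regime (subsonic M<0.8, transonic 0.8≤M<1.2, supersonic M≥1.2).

M = v/a = 329 / 314.8 = 1.05
M = 1.05 → transonic.

M = 1.05 (transonic)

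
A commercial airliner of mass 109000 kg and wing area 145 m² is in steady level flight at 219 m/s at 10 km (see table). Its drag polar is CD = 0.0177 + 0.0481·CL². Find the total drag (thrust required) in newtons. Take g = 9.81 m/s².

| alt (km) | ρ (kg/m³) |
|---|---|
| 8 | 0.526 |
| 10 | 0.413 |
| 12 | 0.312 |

D = 63700 N

At 10 km, from the table: ρ = 0.413 kg/m³.
Level flight ⇒ L = W = m·g = 109000 × 9.81 = 1.0693×10^6 N.
q = ½ρv² = ½ × 0.413 × 219² = 9904 Pa.
CL = W/(q·S) = 1.0693×10^6 / (9904 × 145) = 0.7446.
CD = 0.0177 + 0.0481 × 0.7446² = 0.04437.
D = q·S·CD = 9904 × 145 × 0.04437 = 63720 N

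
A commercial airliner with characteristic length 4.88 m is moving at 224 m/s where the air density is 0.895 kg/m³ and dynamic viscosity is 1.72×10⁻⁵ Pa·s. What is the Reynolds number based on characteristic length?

Re = 5.69×10^7

Re = ρ·v·c/μ = 0.895 × 224 × 4.88 / (1.72×10⁻⁵) = 5.69×10^7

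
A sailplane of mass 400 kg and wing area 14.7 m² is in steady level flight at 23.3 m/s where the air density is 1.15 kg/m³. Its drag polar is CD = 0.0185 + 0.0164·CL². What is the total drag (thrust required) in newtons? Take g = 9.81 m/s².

Level flight ⇒ L = W = m·g = 400 × 9.81 = 3924 N.
q = ½ρv² = ½ × 1.15 × 23.3² = 312.2 Pa.
Required CL = L/(qS) = 3924/(312.2·14.7) = 0.8551.
CD = 0.0185 + 0.0164 × 0.8551² = 0.03049.
D = q·S·CD = 312.2 × 14.7 × 0.03049 = 139.9 N

D = 140 N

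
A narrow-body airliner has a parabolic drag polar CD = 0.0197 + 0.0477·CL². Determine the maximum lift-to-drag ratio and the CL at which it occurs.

(L/D)max = 16.3, at CL = 0.643

For CD = CD0 + K·CL², (L/D)max occurs at CL* = √(CD0/K) and equals 1/(2√(K·CD0)).
(L/D)max = 1/(2√(0.0477 × 0.0197)) = 1/(2 × 0.03065) = 16.3
CL* = √(0.0197/0.0477) = 0.643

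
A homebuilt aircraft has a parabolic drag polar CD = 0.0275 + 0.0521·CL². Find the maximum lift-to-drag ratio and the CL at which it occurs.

(L/D)max = 13.2, at CL = 0.727

For CD = CD0 + K·CL², (L/D)max occurs at CL* = √(CD0/K) and equals 1/(2√(K·CD0)).
(L/D)max = 1/(2√(0.0521 × 0.0275)) = 1/(2 × 0.03785) = 13.2
CL* = √(0.0275/0.0521) = 0.727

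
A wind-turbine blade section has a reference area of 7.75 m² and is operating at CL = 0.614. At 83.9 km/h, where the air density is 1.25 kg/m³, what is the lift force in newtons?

L = 1620 N

Convert speed: v = 83.9 km/h ÷ 3.6 = 23.31 m/s.
L = ½ρv²S·CL = ½ × 1.25 × 23.31² × 7.75 × 0.614 = 1620 N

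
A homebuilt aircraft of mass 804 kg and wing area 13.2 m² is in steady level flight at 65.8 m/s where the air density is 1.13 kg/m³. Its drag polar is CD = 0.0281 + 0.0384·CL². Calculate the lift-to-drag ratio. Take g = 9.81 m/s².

Weight W = mg = 804 × 9.81 = 7887.2 N; in level flight L = W.
Dynamic pressure q = 0.5 × 1.13 × 65.8² = 2446 Pa.
CL = W/(q·S) = 7887.2 / (2446 × 13.2) = 0.2443.
CD = 0.0281 + 0.0384 × 0.2443² = 0.03039.
L/D = CL/CD = 0.2443 / 0.03039 = 8.04

L/D = 8.04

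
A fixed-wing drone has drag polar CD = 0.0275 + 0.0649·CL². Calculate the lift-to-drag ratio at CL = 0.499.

L/D = 11.4

CD = 0.0275 + 0.0649 × 0.499² = 0.04366
L/D = CL/CD = 0.499 / 0.04366 = 11.4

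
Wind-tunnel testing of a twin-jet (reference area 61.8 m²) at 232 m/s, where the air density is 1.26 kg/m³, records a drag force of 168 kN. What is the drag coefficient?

CD = 0.0802

From D = ½ρv²S·CD, rearranging gives CD = 2D/(ρv²S).
CD = 2 × 1.68×10^5 / (1.26 × 232² × 61.8) = 0.0802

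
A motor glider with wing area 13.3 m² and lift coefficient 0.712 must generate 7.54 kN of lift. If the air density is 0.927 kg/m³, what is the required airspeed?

v = 41.4 m/s

L = ½ρv²S·CL ⇒ v = √(2L/(ρ·S·CL))
v = √(2 × 7540 / (0.927 × 13.3 × 0.712)) = √1718 = 41.4 m/s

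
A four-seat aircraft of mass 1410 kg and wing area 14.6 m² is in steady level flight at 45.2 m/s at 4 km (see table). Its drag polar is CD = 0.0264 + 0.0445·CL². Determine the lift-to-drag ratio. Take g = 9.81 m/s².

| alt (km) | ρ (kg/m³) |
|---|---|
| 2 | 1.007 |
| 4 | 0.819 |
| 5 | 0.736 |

At 4 km, from the table: ρ = 0.819 kg/m³.
Level flight ⇒ L = W = m·g = 1410 × 9.81 = 13832 N.
q = ½ρv² = ½ × 0.819 × 45.2² = 836.6 Pa.
Required CL = L/(qS) = 13832/(836.6·14.6) = 1.132.
CD = 0.0264 + 0.0445 × 1.132² = 0.08346.
L/D = CL/CD = 1.132 / 0.08346 = 13.6

L/D = 13.6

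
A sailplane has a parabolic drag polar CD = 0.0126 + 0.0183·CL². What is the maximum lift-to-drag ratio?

(L/D)max = 32.9

For CD = CD0 + K·CL², (L/D)max occurs at CL* = √(CD0/K) and equals 1/(2√(K·CD0)).
(L/D)max = 1/(2√(0.0183 × 0.0126)) = 1/(2 × 0.01518) = 32.9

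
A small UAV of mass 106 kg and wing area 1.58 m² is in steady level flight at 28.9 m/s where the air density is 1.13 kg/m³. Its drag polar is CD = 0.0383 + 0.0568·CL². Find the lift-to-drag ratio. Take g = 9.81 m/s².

In steady level flight, lift balances weight: W = mg = 106 × 9.81 = 1039.9 N.
Dynamic pressure q = 0.5 × 1.13 × 28.9² = 471.9 Pa.
CL = W/(q·S) = 1039.9 / (471.9 × 1.58) = 1.395.
CD = 0.0383 + 0.0568 × 1.395² = 0.1488.
L/D = CL/CD = 1.395 / 0.1488 = 9.37

L/D = 9.37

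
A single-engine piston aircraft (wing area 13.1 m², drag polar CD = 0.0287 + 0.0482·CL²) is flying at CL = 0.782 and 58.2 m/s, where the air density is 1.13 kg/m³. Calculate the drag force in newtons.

CD = 0.0287 + 0.0482 × 0.782² = 0.05818
D = ½ρv²S·CD = ½ × 1.13 × 58.2² × 13.1 × 0.05818 = 1460 N

D = 1460 N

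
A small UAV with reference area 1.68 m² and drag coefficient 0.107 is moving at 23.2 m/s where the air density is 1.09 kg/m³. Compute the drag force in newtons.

Dynamic pressure q = ½ρv² = ½ × 1.09 × 23.2² = 293.3 Pa.
D = q·S·CD = 293.3 × 1.68 × 0.107 = 52.7 N

D = 52.7 N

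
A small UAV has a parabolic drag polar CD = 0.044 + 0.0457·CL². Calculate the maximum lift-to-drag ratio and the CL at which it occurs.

(L/D)max = 11.2, at CL = 0.981

For CD = CD0 + K·CL², (L/D)max occurs at CL* = √(CD0/K) and equals 1/(2√(K·CD0)).
(L/D)max = 1/(2√(0.0457 × 0.044)) = 1/(2 × 0.04484) = 11.2
CL* = √(0.044/0.0457) = 0.981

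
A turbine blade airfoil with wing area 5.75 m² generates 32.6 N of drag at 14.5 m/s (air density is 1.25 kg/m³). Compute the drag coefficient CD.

From D = ½ρv²S·CD, rearranging gives CD = 2D/(ρv²S).
CD = 2 × 32.6 / (1.25 × 14.5² × 5.75) = 0.0431

CD = 0.0431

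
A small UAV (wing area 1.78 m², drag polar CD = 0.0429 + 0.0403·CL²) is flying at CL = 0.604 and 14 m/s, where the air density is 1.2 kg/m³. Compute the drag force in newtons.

D = 12.1 N

CD = 0.0429 + 0.0403 × 0.604² = 0.0576
D = ½ρv²S·CD = ½ × 1.2 × 14² × 1.78 × 0.0576 = 12.1 N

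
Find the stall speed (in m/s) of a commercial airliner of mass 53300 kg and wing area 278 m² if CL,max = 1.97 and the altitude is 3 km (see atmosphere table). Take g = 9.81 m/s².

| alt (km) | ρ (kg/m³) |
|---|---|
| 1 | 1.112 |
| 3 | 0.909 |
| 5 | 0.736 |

At 3 km, from the table: ρ = 0.909 kg/m³.
Weight W = mg = 53300 × 9.81 = 5.229×10^5 N.
From L = ½ρV²S·CL,max = W: V_stall = √(2W/(ρSCL,max)) = √(2·5.229×10^5/(0.909·278·1.97))
V_stall = √2101 = 45.8 m/s

V_stall = 45.8 m/s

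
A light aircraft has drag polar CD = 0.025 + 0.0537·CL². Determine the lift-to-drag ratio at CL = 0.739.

L/D = 13.6

CD = 0.025 + 0.0537 × 0.739² = 0.05433
L/D = CL/CD = 0.739 / 0.05433 = 13.6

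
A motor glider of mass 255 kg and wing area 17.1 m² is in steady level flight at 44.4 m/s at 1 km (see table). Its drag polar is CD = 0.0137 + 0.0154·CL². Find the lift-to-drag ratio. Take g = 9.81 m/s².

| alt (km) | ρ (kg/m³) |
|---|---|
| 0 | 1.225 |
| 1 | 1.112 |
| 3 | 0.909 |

At 1 km, from the table: ρ = 1.112 kg/m³.
Level flight ⇒ L = W = m·g = 255 × 9.81 = 2501.6 N.
Dynamic pressure q = 0.5 × 1.112 × 44.4² = 1096 Pa.
CL = W/(q·S) = 2501.6 / (1096 × 17.1) = 0.1335.
CD = 0.0137 + 0.0154 × 0.1335² = 0.01397.
L/D = CL/CD = 0.1335 / 0.01397 = 9.55

L/D = 9.55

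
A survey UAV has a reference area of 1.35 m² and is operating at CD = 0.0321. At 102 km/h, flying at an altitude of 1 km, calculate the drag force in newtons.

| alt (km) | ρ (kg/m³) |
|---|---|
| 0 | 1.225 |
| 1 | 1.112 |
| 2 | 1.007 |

At 1 km, from the table: ρ = 1.112 kg/m³.
Convert speed: v = 102 km/h ÷ 3.6 = 28.33 m/s.
D = ½ρv²S·CD = ½ × 1.112 × 28.33² × 1.35 × 0.0321 = 19.3 N

D = 19.3 N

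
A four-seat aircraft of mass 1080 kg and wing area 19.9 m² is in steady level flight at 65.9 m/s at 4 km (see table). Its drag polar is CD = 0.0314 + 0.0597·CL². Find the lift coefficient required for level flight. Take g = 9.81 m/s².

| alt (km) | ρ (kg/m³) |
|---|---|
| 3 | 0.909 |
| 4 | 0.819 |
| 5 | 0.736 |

At 4 km, from the table: ρ = 0.819 kg/m³.
Level flight ⇒ L = W = m·g = 1080 × 9.81 = 10595 N.
Dynamic pressure q = 0.5 × 0.819 × 65.9² = 1778 Pa.
CL = 2W/(ρv²S) = 2×10595/(0.819×65.9²×19.9) = 0.2994.

CL = 0.299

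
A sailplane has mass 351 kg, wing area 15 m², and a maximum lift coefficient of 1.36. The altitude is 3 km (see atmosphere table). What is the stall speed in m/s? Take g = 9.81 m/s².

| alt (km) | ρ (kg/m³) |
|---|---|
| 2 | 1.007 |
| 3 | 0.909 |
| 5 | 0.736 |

At 3 km, from the table: ρ = 0.909 kg/m³.
Stall occurs when L = W at CL,max. W = mg = 351 × 9.81 = 3443 N.
V_stall = √(2W/(ρ·S·CL,max)) = √(2 × 3443 / (0.909 × 15 × 1.36))
V_stall = √371.4 = 19.3 m/s

V_stall = 19.3 m/s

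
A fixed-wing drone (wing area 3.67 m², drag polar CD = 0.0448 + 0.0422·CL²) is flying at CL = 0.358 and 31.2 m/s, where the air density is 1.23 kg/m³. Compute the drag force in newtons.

CD = 0.0448 + 0.0422 × 0.358² = 0.05021
D = ½ρv²S·CD = ½ × 1.23 × 31.2² × 3.67 × 0.05021 = 110 N

D = 110 N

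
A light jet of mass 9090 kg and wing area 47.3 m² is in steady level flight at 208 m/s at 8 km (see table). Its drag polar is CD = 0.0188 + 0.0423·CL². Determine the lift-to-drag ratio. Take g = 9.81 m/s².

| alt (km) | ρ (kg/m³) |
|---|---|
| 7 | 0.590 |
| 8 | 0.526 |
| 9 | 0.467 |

L/D = 8.3

At 8 km, from the table: ρ = 0.526 kg/m³.
Weight W = mg = 9090 × 9.81 = 89173 N; in level flight L = W.
Dynamic pressure q = 0.5 × 0.526 × 208² = 11380 Pa.
CL = 2W/(ρv²S) = 2×89173/(0.526×208²×47.3) = 0.1657.
CD = 0.0188 + 0.0423 × 0.1657² = 0.01996.
L/D = CL/CD = 0.1657 / 0.01996 = 8.3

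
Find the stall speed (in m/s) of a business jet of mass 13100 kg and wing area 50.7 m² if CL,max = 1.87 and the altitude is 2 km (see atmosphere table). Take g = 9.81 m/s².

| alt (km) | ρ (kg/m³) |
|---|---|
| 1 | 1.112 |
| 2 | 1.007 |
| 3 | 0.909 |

V_stall = 51.9 m/s

At 2 km, from the table: ρ = 1.007 kg/m³.
Stall occurs when L = W at CL,max. W = mg = 13100 × 9.81 = 1.285×10^5 N.
V_stall = √(2W/(ρ·S·CL,max)) = √(2 × 1.285×10^5 / (1.007 × 50.7 × 1.87))
V_stall = √2692 = 51.9 m/s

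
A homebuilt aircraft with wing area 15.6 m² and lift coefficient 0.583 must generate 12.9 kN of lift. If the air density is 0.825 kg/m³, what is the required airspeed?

v = 58.6 m/s

L = ½ρv²S·CL ⇒ v = √(2L/(ρ·S·CL))
v = √(2 × 12900 / (0.825 × 15.6 × 0.583)) = √3439 = 58.6 m/s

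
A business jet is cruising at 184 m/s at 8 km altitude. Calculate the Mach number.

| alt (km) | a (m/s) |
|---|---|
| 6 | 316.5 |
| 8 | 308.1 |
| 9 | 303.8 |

At 8 km, from the table: a = 308.1 m/s.
M = v/a = 184 / 308.1 = 0.597

M = 0.597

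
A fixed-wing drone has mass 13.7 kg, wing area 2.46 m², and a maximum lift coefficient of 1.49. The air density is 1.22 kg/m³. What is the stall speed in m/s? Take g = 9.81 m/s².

V_stall = 7.75 m/s

Weight W = mg = 13.7 × 9.81 = 134.4 N.
V_stall = √(2W/(ρ·S·CL,max)) = √(2 × 134.4 / (1.22 × 2.46 × 1.49))
V_stall = √60.11 = 7.75 m/s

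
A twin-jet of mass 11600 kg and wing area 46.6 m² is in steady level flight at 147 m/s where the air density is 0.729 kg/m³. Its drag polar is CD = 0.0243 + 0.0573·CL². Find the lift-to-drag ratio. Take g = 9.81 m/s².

Weight W = mg = 11600 × 9.81 = 1.138×10^5 N; in level flight L = W.
q = ½ρv² = ½ × 0.729 × 147² = 7876 Pa.
Required CL = L/(qS) = 1.138×10^5/(7876·46.6) = 0.31.
CD = 0.0243 + 0.0573 × 0.31² = 0.02981.
L/D = CL/CD = 0.31 / 0.02981 = 10.4

L/D = 10.4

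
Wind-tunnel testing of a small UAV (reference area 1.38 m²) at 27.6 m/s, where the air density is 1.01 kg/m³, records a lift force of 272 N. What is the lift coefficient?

From L = ½ρv²S·CL, rearranging gives CL = 2L/(ρv²S).
CL = 2 × 272 / (1.01 × 27.6² × 1.38) = 0.512

CL = 0.512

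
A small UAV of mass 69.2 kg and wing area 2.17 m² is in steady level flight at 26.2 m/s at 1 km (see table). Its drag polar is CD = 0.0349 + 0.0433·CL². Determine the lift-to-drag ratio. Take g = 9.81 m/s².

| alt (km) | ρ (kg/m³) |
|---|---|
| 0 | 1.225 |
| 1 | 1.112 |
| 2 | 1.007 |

At 1 km, from the table: ρ = 1.112 kg/m³.
Level flight ⇒ L = W = m·g = 69.2 × 9.81 = 678.85 N.
q = ½ρv² = ½ × 1.112 × 26.2² = 381.7 Pa.
Required CL = L/(qS) = 678.85/(381.7·2.17) = 0.8197.
CD = 0.0349 + 0.0433 × 0.8197² = 0.06399.
L/D = CL/CD = 0.8197 / 0.06399 = 12.8

L/D = 12.8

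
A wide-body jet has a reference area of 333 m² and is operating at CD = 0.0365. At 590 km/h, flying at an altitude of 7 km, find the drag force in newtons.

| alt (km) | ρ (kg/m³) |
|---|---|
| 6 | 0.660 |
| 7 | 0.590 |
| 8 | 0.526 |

D = 96300 N

At 7 km, from the table: ρ = 0.590 kg/m³.
Convert speed: v = 590 km/h ÷ 3.6 = 163.9 m/s.
Dynamic pressure q = ½ρv² = ½ × 0.59 × 163.9² = 7924 Pa.
D = q·S·CD = 7924 × 333 × 0.0365 = 96300 N ≈ 96.3 kN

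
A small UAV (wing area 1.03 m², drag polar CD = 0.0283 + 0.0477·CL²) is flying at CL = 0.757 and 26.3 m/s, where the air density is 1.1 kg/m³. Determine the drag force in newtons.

CD = 0.0283 + 0.0477 × 0.757² = 0.05563
D = ½ρv²S·CD = ½ × 1.1 × 26.3² × 1.03 × 0.05563 = 21.8 N

D = 21.8 N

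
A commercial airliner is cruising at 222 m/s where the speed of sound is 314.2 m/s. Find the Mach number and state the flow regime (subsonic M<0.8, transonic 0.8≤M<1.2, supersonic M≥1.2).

M = 0.707 (subsonic)

M = v/a = 222 / 314.2 = 0.707
M = 0.707 → subsonic.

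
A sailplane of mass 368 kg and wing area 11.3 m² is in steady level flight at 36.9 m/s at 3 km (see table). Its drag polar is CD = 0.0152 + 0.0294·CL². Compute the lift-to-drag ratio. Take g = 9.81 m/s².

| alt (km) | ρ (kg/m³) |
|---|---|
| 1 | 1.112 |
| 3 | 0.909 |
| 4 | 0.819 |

At 3 km, from the table: ρ = 0.909 kg/m³.
Weight W = mg = 368 × 9.81 = 3610.1 N; in level flight L = W.
Dynamic pressure q = 0.5 × 0.909 × 36.9² = 618.9 Pa.
Required CL = L/(qS) = 3610.1/(618.9·11.3) = 0.5162.
CD = 0.0152 + 0.0294 × 0.5162² = 0.02304.
L/D = CL/CD = 0.5162 / 0.02304 = 22.4

L/D = 22.4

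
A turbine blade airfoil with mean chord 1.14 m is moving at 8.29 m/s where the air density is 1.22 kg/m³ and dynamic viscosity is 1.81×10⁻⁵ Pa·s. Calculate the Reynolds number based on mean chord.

Re = 6.37×10^5

Re = ρ·v·c/μ = 1.22 × 8.29 × 1.14 / (1.81×10⁻⁵) = 6.37×10^5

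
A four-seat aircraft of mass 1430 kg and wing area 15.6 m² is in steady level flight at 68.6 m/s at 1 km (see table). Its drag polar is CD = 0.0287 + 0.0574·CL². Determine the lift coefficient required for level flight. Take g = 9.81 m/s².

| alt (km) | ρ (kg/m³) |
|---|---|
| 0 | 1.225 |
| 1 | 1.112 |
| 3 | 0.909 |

CL = 0.344

At 1 km, from the table: ρ = 1.112 kg/m³.
In steady level flight, lift balances weight: W = mg = 1430 × 9.81 = 14028 N.
q = ½ρv² = ½ × 1.112 × 68.6² = 2617 Pa.
CL = W/(q·S) = 14028 / (2617 × 15.6) = 0.3437.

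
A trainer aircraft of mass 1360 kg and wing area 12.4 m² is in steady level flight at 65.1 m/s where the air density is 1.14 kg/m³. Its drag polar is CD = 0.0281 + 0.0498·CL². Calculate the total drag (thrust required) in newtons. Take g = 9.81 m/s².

D = 1140 N

In steady level flight, lift balances weight: W = mg = 1360 × 9.81 = 13342 N.
q = ½ρv² = ½ × 1.14 × 65.1² = 2416 Pa.
Required CL = L/(qS) = 13342/(2416·12.4) = 0.4454.
CD = 0.0281 + 0.0498 × 0.4454² = 0.03798.
D = q·S·CD = 2416 × 12.4 × 0.03798 = 1138 N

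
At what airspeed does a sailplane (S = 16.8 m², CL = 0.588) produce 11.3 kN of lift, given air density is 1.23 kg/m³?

L = ½ρv²S·CL ⇒ v = √(2L/(ρ·S·CL))
v = √(2 × 11300 / (1.23 × 16.8 × 0.588)) = √1860 = 43.1 m/s

v = 43.1 m/s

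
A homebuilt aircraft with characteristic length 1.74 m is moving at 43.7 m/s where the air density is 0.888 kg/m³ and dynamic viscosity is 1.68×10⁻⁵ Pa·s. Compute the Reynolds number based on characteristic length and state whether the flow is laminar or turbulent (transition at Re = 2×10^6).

Re = ρ·v·c/μ = 0.888 × 43.7 × 1.74 / (1.68×10⁻⁵) = 4.02×10^6
Since 4.02×10^6 > 2×10^6, the flow is turbulent.

Re = 4.02×10^6 (turbulent)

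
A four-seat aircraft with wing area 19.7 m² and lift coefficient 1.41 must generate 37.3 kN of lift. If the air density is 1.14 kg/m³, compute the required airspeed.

v = 48.5 m/s

L = ½ρv²S·CL ⇒ v = √(2L/(ρ·S·CL))
v = √(2 × 37300 / (1.14 × 19.7 × 1.41)) = √2356 = 48.5 m/s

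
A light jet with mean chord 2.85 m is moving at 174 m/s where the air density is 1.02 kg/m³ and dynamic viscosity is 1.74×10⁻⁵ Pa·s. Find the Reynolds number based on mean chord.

Re = 2.91×10^7

Re = ρ·v·c/μ = 1.02 × 174 × 2.85 / (1.74×10⁻⁵) = 2.91×10^7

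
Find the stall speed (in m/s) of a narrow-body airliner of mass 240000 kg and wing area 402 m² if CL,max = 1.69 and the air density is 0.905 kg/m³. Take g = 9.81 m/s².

V_stall = 87.5 m/s

At stall, lift equals weight: L = W = m·g = 240000 × 9.81 = 2.354×10^6 N.
V_stall = √(2W/(ρ·S·CL,max)) = √(2 × 2.354×10^6 / (0.905 × 402 × 1.69))
V_stall = √7659 = 87.5 m/s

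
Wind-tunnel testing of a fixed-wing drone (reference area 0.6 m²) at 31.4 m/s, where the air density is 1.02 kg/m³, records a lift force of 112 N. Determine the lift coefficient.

From L = ½ρv²S·CL, rearranging gives CL = 2L/(ρv²S).
CL = 2 × 112 / (1.02 × 31.4² × 0.6) = 0.371

CL = 0.371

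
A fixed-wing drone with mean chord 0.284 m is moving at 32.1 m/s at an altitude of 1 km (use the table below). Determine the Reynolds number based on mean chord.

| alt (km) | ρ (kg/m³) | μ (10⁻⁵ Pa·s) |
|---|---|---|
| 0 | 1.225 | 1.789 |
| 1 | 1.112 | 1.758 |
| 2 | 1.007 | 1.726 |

Re = 5.77×10^5

At 1 km, from the table: ρ = 1.112 kg/m³, μ = 1.758×10⁻⁵ Pa·s.
Re = ρ·v·c/μ = 1.112 × 32.1 × 0.284 / (1.758×10⁻⁵) = 5.77×10^5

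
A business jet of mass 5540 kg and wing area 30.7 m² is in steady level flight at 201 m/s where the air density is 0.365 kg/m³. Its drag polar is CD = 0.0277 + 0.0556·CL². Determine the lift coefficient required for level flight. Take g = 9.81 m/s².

Weight W = mg = 5540 × 9.81 = 54347 N; in level flight L = W.
q = ½ρv² = ½ × 0.365 × 201² = 7373 Pa.
CL = W/(q·S) = 54347 / (7373 × 30.7) = 0.2401.

CL = 0.24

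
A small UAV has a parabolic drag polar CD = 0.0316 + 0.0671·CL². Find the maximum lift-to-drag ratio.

For CD = CD0 + K·CL², (L/D)max occurs at CL* = √(CD0/K) and equals 1/(2√(K·CD0)).
(L/D)max = 1/(2√(0.0671 × 0.0316)) = 1/(2 × 0.04605) = 10.9

(L/D)max = 10.9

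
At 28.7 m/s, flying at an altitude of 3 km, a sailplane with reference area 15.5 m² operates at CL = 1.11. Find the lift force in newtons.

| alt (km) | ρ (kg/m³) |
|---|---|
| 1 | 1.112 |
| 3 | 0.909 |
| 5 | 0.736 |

At 3 km, from the table: ρ = 0.909 kg/m³.
Dynamic pressure q = ½ρv² = ½ × 0.909 × 28.7² = 374.4 Pa.
L = q·S·CL = 374.4 × 15.5 × 1.11 = 6440 N ≈ 6.44 kN

L = 6440 N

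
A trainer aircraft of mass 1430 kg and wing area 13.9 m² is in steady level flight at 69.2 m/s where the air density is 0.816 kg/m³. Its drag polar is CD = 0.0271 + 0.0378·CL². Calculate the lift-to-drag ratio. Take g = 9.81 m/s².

Level flight ⇒ L = W = m·g = 1430 × 9.81 = 14028 N.
q = ½ρv² = ½ × 0.816 × 69.2² = 1954 Pa.
Required CL = L/(qS) = 14028/(1954·13.9) = 0.5166.
CD = 0.0271 + 0.0378 × 0.5166² = 0.03719.
L/D = CL/CD = 0.5166 / 0.03719 = 13.9

L/D = 13.9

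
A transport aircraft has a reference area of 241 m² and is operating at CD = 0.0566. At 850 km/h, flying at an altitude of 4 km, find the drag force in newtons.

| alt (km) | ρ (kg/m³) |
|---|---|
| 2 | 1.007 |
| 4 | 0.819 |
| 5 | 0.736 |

At 4 km, from the table: ρ = 0.819 kg/m³.
Convert speed: v = 850 km/h ÷ 3.6 = 236.1 m/s.
D = ½ρv²S·CD = ½ × 0.819 × 236.1² × 241 × 0.0566 = 3.11×10^5 N ≈ 311 kN

D = 3.11×10^5 N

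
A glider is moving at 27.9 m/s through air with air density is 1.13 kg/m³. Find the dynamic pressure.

q = ½ρv² = ½ × 1.13 × 27.9² = 440 Pa

q = 440 Pa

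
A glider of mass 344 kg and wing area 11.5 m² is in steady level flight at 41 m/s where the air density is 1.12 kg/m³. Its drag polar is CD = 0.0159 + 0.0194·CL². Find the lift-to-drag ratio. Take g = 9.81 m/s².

L/D = 17.5

In steady level flight, lift balances weight: W = mg = 344 × 9.81 = 3374.6 N.
q = ½ρv² = ½ × 1.12 × 41² = 941.4 Pa.
Required CL = L/(qS) = 3374.6/(941.4·11.5) = 0.3117.
CD = 0.0159 + 0.0194 × 0.3117² = 0.01779.
L/D = CL/CD = 0.3117 / 0.01779 = 17.5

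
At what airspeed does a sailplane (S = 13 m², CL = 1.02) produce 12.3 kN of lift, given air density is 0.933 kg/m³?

v = 44.6 m/s

L = ½ρv²S·CL ⇒ v = √(2L/(ρ·S·CL))
v = √(2 × 12300 / (0.933 × 13 × 1.02)) = √1988 = 44.6 m/s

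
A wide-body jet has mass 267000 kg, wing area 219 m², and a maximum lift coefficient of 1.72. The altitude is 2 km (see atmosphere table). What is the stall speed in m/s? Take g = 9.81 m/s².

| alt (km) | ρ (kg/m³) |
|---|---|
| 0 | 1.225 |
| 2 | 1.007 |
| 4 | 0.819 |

At 2 km, from the table: ρ = 1.007 kg/m³.
Weight W = mg = 267000 × 9.81 = 2.619×10^6 N.
V_stall = √(2W/(ρ·S·CL,max)) = √(2 × 2.619×10^6 / (1.007 × 219 × 1.72))
V_stall = √13810 = 118 m/s

V_stall = 118 m/s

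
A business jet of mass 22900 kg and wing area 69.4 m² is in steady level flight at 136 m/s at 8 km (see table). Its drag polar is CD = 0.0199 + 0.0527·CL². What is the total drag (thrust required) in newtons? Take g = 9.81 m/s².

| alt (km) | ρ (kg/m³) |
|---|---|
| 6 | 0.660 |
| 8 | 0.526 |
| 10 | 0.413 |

At 8 km, from the table: ρ = 0.526 kg/m³.
Weight W = mg = 22900 × 9.81 = 2.2465×10^5 N; in level flight L = W.
q = ½ρv² = ½ × 0.526 × 136² = 4864 Pa.
CL = W/(q·S) = 2.2465×10^5 / (4864 × 69.4) = 0.6654.
CD = 0.0199 + 0.0527 × 0.6654² = 0.04324.
D = q·S·CD = 4864 × 69.4 × 0.04324 = 14600 N

D = 14600 N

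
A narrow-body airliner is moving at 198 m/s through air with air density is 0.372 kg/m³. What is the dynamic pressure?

q = 7290 Pa

q = ½ρv² = ½ × 0.372 × 198² = 7290 Pa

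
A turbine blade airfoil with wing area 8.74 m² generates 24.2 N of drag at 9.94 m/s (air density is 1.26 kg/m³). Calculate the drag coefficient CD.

From D = ½ρv²S·CD, rearranging gives CD = 2D/(ρv²S).
CD = 2 × 24.2 / (1.26 × 9.94² × 8.74) = 0.0445

CD = 0.0445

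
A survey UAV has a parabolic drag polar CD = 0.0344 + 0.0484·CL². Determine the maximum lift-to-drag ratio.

For CD = CD0 + K·CL², (L/D)max occurs at CL* = √(CD0/K) and equals 1/(2√(K·CD0)).
(L/D)max = 1/(2√(0.0484 × 0.0344)) = 1/(2 × 0.0408) = 12.3

(L/D)max = 12.3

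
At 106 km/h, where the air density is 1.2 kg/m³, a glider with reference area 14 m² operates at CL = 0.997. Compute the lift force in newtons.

Convert speed: v = 106 km/h ÷ 3.6 = 29.44 m/s.
L = ½ρv²S·CL = ½ × 1.2 × 29.44² × 14 × 0.997 = 7260 N ≈ 7.26 kN

L = 7260 N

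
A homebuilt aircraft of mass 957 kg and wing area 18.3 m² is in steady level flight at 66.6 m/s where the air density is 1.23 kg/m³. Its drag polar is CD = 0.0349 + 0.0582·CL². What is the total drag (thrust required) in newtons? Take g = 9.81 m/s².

In steady level flight, lift balances weight: W = mg = 957 × 9.81 = 9388.2 N.
q = ½ρv² = ½ × 1.23 × 66.6² = 2728 Pa.
Required CL = L/(qS) = 9388.2/(2728·18.3) = 0.1881.
CD = 0.0349 + 0.0582 × 0.1881² = 0.03696.
D = q·S·CD = 2728 × 18.3 × 0.03696 = 1845 N

D = 1840 N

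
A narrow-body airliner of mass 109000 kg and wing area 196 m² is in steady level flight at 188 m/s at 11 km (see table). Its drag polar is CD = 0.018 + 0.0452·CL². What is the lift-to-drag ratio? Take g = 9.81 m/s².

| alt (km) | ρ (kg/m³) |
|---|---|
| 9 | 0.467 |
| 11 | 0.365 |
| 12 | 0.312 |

L/D = 16.8

At 11 km, from the table: ρ = 0.365 kg/m³.
In steady level flight, lift balances weight: W = mg = 109000 × 9.81 = 1.0693×10^6 N.
Dynamic pressure q = 0.5 × 0.365 × 188² = 6450 Pa.
Required CL = L/(qS) = 1.0693×10^6/(6450·196) = 0.8458.
CD = 0.018 + 0.0452 × 0.8458² = 0.05033.
L/D = CL/CD = 0.8458 / 0.05033 = 16.8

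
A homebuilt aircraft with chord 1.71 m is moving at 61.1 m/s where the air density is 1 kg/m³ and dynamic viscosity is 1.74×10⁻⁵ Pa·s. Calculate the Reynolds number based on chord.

Re = 6×10^6

Re = ρ·v·c/μ = 1 × 61.1 × 1.71 / (1.74×10⁻⁵) = 6×10^6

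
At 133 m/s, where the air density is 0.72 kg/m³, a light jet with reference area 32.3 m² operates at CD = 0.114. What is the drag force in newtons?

Dynamic pressure q = ½ρv² = ½ × 0.72 × 133² = 6368 Pa.
D = q·S·CD = 6368 × 32.3 × 0.114 = 23400 N ≈ 23.4 kN

D = 23400 N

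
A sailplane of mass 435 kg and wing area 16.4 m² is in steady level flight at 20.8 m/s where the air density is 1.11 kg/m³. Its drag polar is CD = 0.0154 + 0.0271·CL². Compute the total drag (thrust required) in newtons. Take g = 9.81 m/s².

Weight W = mg = 435 × 9.81 = 4267.4 N; in level flight L = W.
q = ½ρv² = ½ × 1.11 × 20.8² = 240.1 Pa.
Required CL = L/(qS) = 4267.4/(240.1·16.4) = 1.084.
CD = 0.0154 + 0.0271 × 1.084² = 0.04722.
D = q·S·CD = 240.1 × 16.4 × 0.04722 = 186 N

D = 186 N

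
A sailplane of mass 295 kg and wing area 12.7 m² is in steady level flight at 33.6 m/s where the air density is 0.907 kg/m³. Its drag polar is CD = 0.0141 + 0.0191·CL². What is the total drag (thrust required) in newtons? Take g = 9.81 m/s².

D = 116 N

In steady level flight, lift balances weight: W = mg = 295 × 9.81 = 2894 N.
Dynamic pressure q = 0.5 × 0.907 × 33.6² = 512 Pa.
Required CL = L/(qS) = 2894/(512·12.7) = 0.4451.
CD = 0.0141 + 0.0191 × 0.4451² = 0.01788.
D = q·S·CD = 512 × 12.7 × 0.01788 = 116.3 N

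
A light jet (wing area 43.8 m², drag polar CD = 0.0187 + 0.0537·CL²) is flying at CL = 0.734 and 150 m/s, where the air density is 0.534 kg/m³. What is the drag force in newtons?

D = 12500 N

CD = 0.0187 + 0.0537 × 0.734² = 0.04763
D = ½ρv²S·CD = ½ × 0.534 × 150² × 43.8 × 0.04763 = 12500 N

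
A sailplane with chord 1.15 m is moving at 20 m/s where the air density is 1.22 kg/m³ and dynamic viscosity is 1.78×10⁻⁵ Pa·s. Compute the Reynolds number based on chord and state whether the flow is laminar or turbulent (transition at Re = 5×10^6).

Re = 1.58×10^6 (laminar)

Re = ρ·v·c/μ = 1.22 × 20 × 1.15 / (1.78×10⁻⁵) = 1.58×10^6
Since 1.58×10^6 < 5×10^6, the flow is laminar.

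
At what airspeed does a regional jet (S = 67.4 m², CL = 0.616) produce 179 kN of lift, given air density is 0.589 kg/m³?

L = ½ρv²S·CL ⇒ v = √(2L/(ρ·S·CL))
v = √(2 × 1.79×10^5 / (0.589 × 67.4 × 0.616)) = √14640 = 121 m/s

v = 121 m/s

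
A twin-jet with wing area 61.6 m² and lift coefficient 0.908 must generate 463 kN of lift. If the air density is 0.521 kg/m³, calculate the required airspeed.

L = ½ρv²S·CL ⇒ v = √(2L/(ρ·S·CL))
v = √(2 × 4.63×10^5 / (0.521 × 61.6 × 0.908)) = √31780 = 178 m/s

v = 178 m/s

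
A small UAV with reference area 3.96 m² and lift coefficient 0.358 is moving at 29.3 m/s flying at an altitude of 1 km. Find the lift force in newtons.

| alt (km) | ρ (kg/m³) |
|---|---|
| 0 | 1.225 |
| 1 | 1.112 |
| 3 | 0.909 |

L = 677 N

At 1 km, from the table: ρ = 1.112 kg/m³.
L = ½ρv²S·CL = ½ × 1.112 × 29.3² × 3.96 × 0.358 = 677 N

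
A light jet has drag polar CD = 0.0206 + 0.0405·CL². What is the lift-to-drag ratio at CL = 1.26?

CD = 0.0206 + 0.0405 × 1.26² = 0.0849
L/D = CL/CD = 1.26 / 0.0849 = 14.8

L/D = 14.8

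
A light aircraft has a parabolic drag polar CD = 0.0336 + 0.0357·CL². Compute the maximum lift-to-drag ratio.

For CD = CD0 + K·CL², (L/D)max occurs at CL* = √(CD0/K) and equals 1/(2√(K·CD0)).
(L/D)max = 1/(2√(0.0357 × 0.0336)) = 1/(2 × 0.03463) = 14.4

(L/D)max = 14.4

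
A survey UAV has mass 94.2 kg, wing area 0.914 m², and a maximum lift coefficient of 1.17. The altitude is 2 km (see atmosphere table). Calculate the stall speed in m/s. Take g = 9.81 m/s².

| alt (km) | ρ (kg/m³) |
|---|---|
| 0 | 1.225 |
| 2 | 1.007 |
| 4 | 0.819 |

At 2 km, from the table: ρ = 1.007 kg/m³.
At stall, lift equals weight: L = W = m·g = 94.2 × 9.81 = 924.1 N.
V_stall = √(2W/(ρ·S·CL,max)) = √(2 × 924.1 / (1.007 × 0.914 × 1.17))
V_stall = √1716 = 41.4 m/s

V_stall = 41.4 m/s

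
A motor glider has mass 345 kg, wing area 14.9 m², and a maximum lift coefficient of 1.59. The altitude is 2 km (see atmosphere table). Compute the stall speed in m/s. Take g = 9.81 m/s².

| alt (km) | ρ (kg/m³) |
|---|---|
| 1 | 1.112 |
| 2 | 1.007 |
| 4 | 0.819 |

V_stall = 16.8 m/s

At 2 km, from the table: ρ = 1.007 kg/m³.
At stall, lift equals weight: L = W = m·g = 345 × 9.81 = 3384 N.
V_stall = √(2W/(ρ·S·CL,max)) = √(2 × 3384 / (1.007 × 14.9 × 1.59))
V_stall = √283.7 = 16.8 m/s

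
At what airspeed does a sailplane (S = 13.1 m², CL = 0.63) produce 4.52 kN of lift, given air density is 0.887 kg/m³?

v = 35.1 m/s

L = ½ρv²S·CL ⇒ v = √(2L/(ρ·S·CL))
v = √(2 × 4520 / (0.887 × 13.1 × 0.63)) = √1235 = 35.1 m/s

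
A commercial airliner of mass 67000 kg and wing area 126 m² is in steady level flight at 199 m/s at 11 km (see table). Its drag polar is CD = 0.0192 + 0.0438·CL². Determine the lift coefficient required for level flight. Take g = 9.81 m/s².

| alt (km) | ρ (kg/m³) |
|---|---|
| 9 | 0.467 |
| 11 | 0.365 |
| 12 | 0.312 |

CL = 0.722

At 11 km, from the table: ρ = 0.365 kg/m³.
Level flight ⇒ L = W = m·g = 67000 × 9.81 = 6.5727×10^5 N.
Dynamic pressure q = 0.5 × 0.365 × 199² = 7227 Pa.
CL = W/(q·S) = 6.5727×10^5 / (7227 × 126) = 0.7218.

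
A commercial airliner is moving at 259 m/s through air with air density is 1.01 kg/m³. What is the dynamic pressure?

q = 33900 Pa

q = ½ρv² = ½ × 1.01 × 259² = 33900 Pa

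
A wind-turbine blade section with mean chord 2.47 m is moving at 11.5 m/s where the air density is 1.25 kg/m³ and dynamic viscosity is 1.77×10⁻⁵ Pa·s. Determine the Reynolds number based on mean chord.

Re = 2.01×10^6

Re = ρ·v·c/μ = 1.25 × 11.5 × 2.47 / (1.77×10⁻⁵) = 2.01×10^6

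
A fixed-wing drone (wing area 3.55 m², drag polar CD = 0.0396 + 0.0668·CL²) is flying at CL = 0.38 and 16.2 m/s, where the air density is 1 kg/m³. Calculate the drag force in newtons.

CD = 0.0396 + 0.0668 × 0.38² = 0.04925
D = ½ρv²S·CD = ½ × 1 × 16.2² × 3.55 × 0.04925 = 22.9 N

D = 22.9 N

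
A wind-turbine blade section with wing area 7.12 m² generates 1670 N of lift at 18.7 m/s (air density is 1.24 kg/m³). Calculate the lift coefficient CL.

From L = ½ρv²S·CL, rearranging gives CL = 2L/(ρv²S).
CL = 2 × 1670 / (1.24 × 18.7² × 7.12) = 1.08

CL = 1.08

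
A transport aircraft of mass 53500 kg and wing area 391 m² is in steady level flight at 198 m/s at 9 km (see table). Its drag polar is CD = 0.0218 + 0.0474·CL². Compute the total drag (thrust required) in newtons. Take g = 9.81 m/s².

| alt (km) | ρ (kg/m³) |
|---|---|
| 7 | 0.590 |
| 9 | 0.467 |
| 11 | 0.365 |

At 9 km, from the table: ρ = 0.467 kg/m³.
Level flight ⇒ L = W = m·g = 53500 × 9.81 = 5.2484×10^5 N.
Dynamic pressure q = 0.5 × 0.467 × 198² = 9154 Pa.
CL = W/(q·S) = 5.2484×10^5 / (9154 × 391) = 0.1466.
CD = 0.0218 + 0.0474 × 0.1466² = 0.02282.
D = q·S·CD = 9154 × 391 × 0.02282 = 81680 N

D = 81700 N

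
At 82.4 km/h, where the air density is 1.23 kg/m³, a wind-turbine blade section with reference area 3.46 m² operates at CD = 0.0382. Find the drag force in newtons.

Convert speed: v = 82.4 km/h ÷ 3.6 = 22.89 m/s.
D = ½ρv²S·CD = ½ × 1.23 × 22.89² × 3.46 × 0.0382 = 42.6 N

D = 42.6 N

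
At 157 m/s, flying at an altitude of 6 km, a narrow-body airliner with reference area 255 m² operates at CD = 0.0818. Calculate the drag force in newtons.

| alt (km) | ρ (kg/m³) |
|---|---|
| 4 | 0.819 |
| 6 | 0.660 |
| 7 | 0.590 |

D = 1.7×10^5 N

At 6 km, from the table: ρ = 0.660 kg/m³.
D = ½ρv²S·CD = ½ × 0.66 × 157² × 255 × 0.0818 = 1.7×10^5 N ≈ 170 kN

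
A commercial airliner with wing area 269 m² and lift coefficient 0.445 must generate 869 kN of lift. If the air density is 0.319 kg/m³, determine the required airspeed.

v = 213 m/s

L = ½ρv²S·CL ⇒ v = √(2L/(ρ·S·CL))
v = √(2 × 8.69×10^5 / (0.319 × 269 × 0.445)) = √45510 = 213 m/s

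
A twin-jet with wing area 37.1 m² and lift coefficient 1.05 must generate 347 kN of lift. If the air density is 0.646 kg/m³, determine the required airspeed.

L = ½ρv²S·CL ⇒ v = √(2L/(ρ·S·CL))
v = √(2 × 3.47×10^5 / (0.646 × 37.1 × 1.05)) = √27580 = 166 m/s

v = 166 m/s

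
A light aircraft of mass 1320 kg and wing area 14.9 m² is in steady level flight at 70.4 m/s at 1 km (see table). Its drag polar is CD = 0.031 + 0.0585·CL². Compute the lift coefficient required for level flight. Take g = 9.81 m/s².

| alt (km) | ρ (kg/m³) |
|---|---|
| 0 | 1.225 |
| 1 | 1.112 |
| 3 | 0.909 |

At 1 km, from the table: ρ = 1.112 kg/m³.
Level flight ⇒ L = W = m·g = 1320 × 9.81 = 12949 N.
Dynamic pressure q = 0.5 × 1.112 × 70.4² = 2756 Pa.
CL = 2W/(ρv²S) = 2×12949/(1.112×70.4²×14.9) = 0.3154.

CL = 0.315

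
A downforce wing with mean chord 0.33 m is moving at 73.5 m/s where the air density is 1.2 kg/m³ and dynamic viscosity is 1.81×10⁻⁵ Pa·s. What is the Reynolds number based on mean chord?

Re = ρ·v·c/μ = 1.2 × 73.5 × 0.33 / (1.81×10⁻⁵) = 1.61×10^6

Re = 1.61×10^6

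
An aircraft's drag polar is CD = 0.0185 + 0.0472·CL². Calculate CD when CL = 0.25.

CD = 0.0185 + 0.0472 × 0.25² = 0.0185 + 0.00295 = 0.0215

CD = 0.0215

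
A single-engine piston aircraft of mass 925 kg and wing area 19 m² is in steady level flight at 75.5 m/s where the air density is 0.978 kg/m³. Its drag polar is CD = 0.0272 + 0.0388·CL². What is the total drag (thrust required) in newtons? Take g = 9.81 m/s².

Weight W = mg = 925 × 9.81 = 9074.2 N; in level flight L = W.
q = ½ρv² = ½ × 0.978 × 75.5² = 2787 Pa.
Required CL = L/(qS) = 9074.2/(2787·19) = 0.1713.
CD = 0.0272 + 0.0388 × 0.1713² = 0.02834.
D = q·S·CD = 2787 × 19 × 0.02834 = 1501 N

D = 1500 N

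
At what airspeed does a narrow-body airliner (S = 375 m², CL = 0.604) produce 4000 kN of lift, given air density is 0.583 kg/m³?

L = ½ρv²S·CL ⇒ v = √(2L/(ρ·S·CL))
v = √(2 × 4×10^6 / (0.583 × 375 × 0.604)) = √60580 = 246 m/s

v = 246 m/s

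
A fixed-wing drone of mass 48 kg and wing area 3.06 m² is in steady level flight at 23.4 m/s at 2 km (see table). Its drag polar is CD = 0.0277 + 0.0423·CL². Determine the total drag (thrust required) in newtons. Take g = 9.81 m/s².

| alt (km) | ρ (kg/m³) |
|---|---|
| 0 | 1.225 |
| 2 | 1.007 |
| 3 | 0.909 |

D = 34.5 N

At 2 km, from the table: ρ = 1.007 kg/m³.
In steady level flight, lift balances weight: W = mg = 48 × 9.81 = 470.88 N.
Dynamic pressure q = 0.5 × 1.007 × 23.4² = 275.7 Pa.
Required CL = L/(qS) = 470.88/(275.7·3.06) = 0.5582.
CD = 0.0277 + 0.0423 × 0.5582² = 0.04088.
D = q·S·CD = 275.7 × 3.06 × 0.04088 = 34.49 N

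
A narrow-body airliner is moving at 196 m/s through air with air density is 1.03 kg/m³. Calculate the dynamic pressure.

q = ½ρv² = ½ × 1.03 × 196² = 19800 Pa

q = 19800 Pa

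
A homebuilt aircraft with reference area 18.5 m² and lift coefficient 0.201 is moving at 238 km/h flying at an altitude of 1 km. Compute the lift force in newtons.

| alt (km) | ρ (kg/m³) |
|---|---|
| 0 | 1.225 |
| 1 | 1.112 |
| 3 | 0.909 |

At 1 km, from the table: ρ = 1.112 kg/m³.
Convert speed: v = 238 km/h ÷ 3.6 = 66.11 m/s.
Dynamic pressure q = ½ρv² = ½ × 1.112 × 66.11² = 2430 Pa.
L = q·S·CL = 2430 × 18.5 × 0.201 = 9040 N ≈ 9.04 kN

L = 9040 N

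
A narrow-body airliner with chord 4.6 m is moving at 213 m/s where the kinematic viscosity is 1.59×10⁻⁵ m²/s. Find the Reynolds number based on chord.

Re = 6.16×10^7

Re = v·c/ν = 213 × 4.6 / (1.59×10⁻⁵) = 6.16×10^7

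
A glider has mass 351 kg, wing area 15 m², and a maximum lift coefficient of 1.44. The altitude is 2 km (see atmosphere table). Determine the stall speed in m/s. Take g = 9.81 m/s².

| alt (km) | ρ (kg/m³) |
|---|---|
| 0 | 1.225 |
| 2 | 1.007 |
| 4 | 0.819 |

V_stall = 17.8 m/s

At 2 km, from the table: ρ = 1.007 kg/m³.
Weight W = mg = 351 × 9.81 = 3443 N.
From L = ½ρV²S·CL,max = W: V_stall = √(2W/(ρSCL,max)) = √(2·3443/(1.007·15·1.44))
V_stall = √316.6 = 17.8 m/s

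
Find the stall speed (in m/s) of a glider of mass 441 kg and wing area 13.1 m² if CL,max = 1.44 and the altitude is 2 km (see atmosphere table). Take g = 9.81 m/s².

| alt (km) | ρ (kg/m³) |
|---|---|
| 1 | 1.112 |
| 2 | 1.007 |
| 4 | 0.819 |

V_stall = 21.3 m/s

At 2 km, from the table: ρ = 1.007 kg/m³.
Weight W = mg = 441 × 9.81 = 4326 N.
From L = ½ρV²S·CL,max = W: V_stall = √(2W/(ρSCL,max)) = √(2·4326/(1.007·13.1·1.44))
V_stall = √455.5 = 21.3 m/s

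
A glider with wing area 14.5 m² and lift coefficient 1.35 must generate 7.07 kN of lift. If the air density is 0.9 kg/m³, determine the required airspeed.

L = ½ρv²S·CL ⇒ v = √(2L/(ρ·S·CL))
v = √(2 × 7070 / (0.9 × 14.5 × 1.35)) = √802.6 = 28.3 m/s

v = 28.3 m/s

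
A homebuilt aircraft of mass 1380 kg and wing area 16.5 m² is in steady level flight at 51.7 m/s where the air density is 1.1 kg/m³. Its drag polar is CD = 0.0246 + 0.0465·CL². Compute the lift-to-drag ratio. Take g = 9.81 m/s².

In steady level flight, lift balances weight: W = mg = 1380 × 9.81 = 13538 N.
q = ½ρv² = ½ × 1.1 × 51.7² = 1470 Pa.
CL = 2W/(ρv²S) = 2×13538/(1.1×51.7²×16.5) = 0.5581.
CD = 0.0246 + 0.0465 × 0.5581² = 0.03908.
L/D = CL/CD = 0.5581 / 0.03908 = 14.3

L/D = 14.3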